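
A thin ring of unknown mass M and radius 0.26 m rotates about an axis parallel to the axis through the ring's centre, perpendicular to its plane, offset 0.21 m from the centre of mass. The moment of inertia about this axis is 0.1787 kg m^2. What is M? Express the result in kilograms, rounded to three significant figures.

I = I_cm + Md² = MR² + Md² = M·[1·(0.26)² + (0.21)²] = M·0.1117.
So M = 0.1787 / 0.1117 = 1.5998 kg.

1.60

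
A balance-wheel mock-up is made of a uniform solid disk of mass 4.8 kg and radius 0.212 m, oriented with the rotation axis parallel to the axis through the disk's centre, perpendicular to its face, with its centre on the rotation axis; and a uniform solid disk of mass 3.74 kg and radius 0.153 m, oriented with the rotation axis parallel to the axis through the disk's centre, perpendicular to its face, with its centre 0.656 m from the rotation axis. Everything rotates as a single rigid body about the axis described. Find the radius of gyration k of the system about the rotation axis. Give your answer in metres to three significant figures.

0.454

Solid disk: I_cm = (1/2)MR² = (1/2)(4.8)(0.212)² = 0.10787 kg·m²; axis through the centre, so I = 0.10787 kg·m².
Solid disk: I_cm = (1/2)MR² = (1/2)(3.74)(0.153)² = 0.043775 kg·m²; centre at d = 0.656 m, so the parallel axis theorem gives I = 0.043775 + (3.74)(0.656)² = 1.6532 kg·m².
Total I = 1.7611 kg·m²; total mass M = 8.54 kg.
k = √(I/M) = √(1.7611/8.54) = 0.45411 m.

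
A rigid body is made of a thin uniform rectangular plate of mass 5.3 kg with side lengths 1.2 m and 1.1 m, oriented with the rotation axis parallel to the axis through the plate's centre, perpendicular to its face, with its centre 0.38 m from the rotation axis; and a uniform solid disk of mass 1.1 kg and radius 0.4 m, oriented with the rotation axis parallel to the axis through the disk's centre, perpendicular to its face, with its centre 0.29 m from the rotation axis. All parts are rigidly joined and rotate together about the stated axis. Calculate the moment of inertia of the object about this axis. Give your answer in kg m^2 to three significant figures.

2.12

Rectangular plate: I_cm = (1/12)M(a²+b²) = (1/12)(5.3)[(1.2)² + (1.1)²] = 1.1704 kg m^2; centre at d = 0.38 m, so I = I_cm + Md² gives I = 1.1704 + (5.3)(0.38)² = 1.9357 kg m^2.
Solid disk: I_cm = (1/2)MR² = (1/2)(1.1)(0.4)² = 0.088 kg m^2; centre at d = 0.29 m, so I = I_cm + Md² gives I = 0.088 + (1.1)(0.29)² = 0.18051 kg m^2.
Total I = 1.9357 + 0.18051 = 2.1162 kg m^2.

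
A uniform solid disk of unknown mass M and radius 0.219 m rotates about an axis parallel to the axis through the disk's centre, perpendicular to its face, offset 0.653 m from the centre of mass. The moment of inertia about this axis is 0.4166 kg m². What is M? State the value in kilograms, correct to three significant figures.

0.925

I = I_cm + Md² = (1/2)MR² + Md² = M·[0.5·(0.219)² + (0.653)²] = M·0.45039.
So M = 0.4166 / 0.45039 = 0.92498 kg.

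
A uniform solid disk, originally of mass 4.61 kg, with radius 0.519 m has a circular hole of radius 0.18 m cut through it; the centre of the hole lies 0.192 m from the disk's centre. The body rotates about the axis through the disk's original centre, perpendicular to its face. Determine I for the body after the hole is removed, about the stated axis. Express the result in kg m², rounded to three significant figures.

0.591

Unpierced body about its centre: I₀ = (1/2)MR² = (1/2)(4.61)(0.519)² = 0.62088 kg m².
The removed disk has mass m = M·(r/R)² = (4.61)(0.18/0.519)² = 0.55451 kg (same uniform areal density).
Its moment of inertia about the rotation axis (parallel-axis theorem): I_hole = (1/2)mr² + md² = (1/2)(0.55451)(0.18)² + (0.55451)(0.192)² = 0.029425 kg m².
Treating the hole as negative mass, I = I₀ − I_hole = 0.62088 − 0.029425 = 0.59145 kg m².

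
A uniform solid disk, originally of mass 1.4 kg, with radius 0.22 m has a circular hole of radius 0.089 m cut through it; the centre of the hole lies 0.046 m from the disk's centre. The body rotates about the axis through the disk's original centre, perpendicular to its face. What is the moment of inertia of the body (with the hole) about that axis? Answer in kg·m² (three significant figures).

0.0325

Unpierced body about its centre: I₀ = (1/2)MR² = (1/2)(1.4)(0.22)² = 0.03388 kg·m².
The removed disk has mass m = M·(r/R)² = (1.4)(0.089/0.22)² = 0.22912 kg (same uniform areal density).
Its moment of inertia about the rotation axis (parallel-axis theorem): I_hole = (1/2)mr² + md² = (1/2)(0.22912)(0.089)² + (0.22912)(0.046)² = 0.0013922 kg·m².
Treating the hole as negative mass, I = I₀ − I_hole = 0.03388 − 0.0013922 = 0.032488 kg·m².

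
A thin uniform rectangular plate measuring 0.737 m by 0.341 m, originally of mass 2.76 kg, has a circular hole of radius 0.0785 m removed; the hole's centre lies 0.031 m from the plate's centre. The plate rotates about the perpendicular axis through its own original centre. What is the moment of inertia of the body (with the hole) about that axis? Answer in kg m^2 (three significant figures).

0.151

Unpierced body about its centre: I₀ = (1/12)M(a²+b²) = (1/12)(2.76)[(0.737)² + (0.341)²] = 0.15167 kg m^2.
The removed disk has mass m = M·πr²/(ab) = (2.76)·π(0.0785)²/(0.737·0.341) = 0.21261 kg (same uniform areal density).
Its moment of inertia about the rotation axis (parallel-axis theorem): I_hole = (1/2)mr² + md² = (1/2)(0.21261)(0.0785)² + (0.21261)(0.031)² = 0.00085938 kg m^2.
Treating the hole as negative mass, I = I₀ − I_hole = 0.15167 − 0.00085938 = 0.15081 kg m^2.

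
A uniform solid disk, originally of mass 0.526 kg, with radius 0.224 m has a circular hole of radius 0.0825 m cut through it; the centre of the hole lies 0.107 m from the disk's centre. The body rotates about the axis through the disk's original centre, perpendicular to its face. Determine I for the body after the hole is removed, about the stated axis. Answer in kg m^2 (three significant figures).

0.0121

Unpierced body about its centre: I₀ = (1/2)MR² = (1/2)(0.526)(0.224)² = 0.013196 kg m^2.
The removed disk has mass m = M·(r/R)² = (0.526)(0.0825/0.224)² = 0.071351 kg (same uniform areal density).
Its moment of inertia about the rotation axis (parallel-axis theorem): I_hole = (1/2)mr² + md² = (1/2)(0.071351)(0.0825)² + (0.071351)(0.107)² = 0.0010597 kg m^2.
Treating the hole as negative mass, I = I₀ − I_hole = 0.013196 − 0.0010597 = 0.012137 kg m^2.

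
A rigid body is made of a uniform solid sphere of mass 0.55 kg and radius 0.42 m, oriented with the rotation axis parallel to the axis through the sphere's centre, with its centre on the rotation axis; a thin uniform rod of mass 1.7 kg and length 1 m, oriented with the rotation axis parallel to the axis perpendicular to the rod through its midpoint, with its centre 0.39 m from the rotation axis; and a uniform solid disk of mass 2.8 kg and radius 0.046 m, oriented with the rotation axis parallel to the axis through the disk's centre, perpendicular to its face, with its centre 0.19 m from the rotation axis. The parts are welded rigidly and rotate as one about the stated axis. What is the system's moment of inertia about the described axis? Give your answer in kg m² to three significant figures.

0.543

Solid sphere: I_cm = (2/5)MR² = (2/5)(0.55)(0.42)² = 0.038808 kg m²; axis through the centre, so I = 0.038808 kg m².
Thin rod: I_cm = (1/12)ML² = (1/12)(1.7)(1)² = 0.14167 kg m²; centre at d = 0.39 m, so I = I_cm + Md² gives I = 0.14167 + (1.7)(0.39)² = 0.40024 kg m².
Solid disk: I_cm = (1/2)MR² = (1/2)(2.8)(0.046)² = 0.0029624 kg m²; centre at d = 0.19 m, so I = I_cm + Md² gives I = 0.0029624 + (2.8)(0.19)² = 0.10404 kg m².
Total I = 0.038808 + 0.40024 + 0.10404 = 0.54309 kg m².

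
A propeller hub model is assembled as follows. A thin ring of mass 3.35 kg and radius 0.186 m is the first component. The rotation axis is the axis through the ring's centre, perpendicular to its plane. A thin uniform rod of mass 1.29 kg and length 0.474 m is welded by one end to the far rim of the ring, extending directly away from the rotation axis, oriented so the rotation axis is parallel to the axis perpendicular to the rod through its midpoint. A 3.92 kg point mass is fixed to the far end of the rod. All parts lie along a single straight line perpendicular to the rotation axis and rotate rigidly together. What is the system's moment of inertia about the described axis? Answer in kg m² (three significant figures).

Thin ring: I_cm = MR² = (3.35)(0.186)² = 0.1159 kg m²; axis through the centre, so I = 0.1159 kg m².
Thin rod: I_cm = (1/12)ML² = (1/12)(1.29)(0.474)² = 0.024153 kg m²; centre at d = 0.186 + 0.237 = 0.423 m, so I = I_cm + Md² gives I = 0.024153 + (1.29)(0.423)² = 0.25497 kg m².
Point mass: I_cm = 0; centre at d = 0.186 + 0.237 + 0.237 = 0.66 m, so I = I_cm + Md² gives I = 0 + (3.92)(0.66)² = 1.7076 kg m².
Total I = 0.1159 + 0.25497 + 1.7076 = 2.0784 kg m².

2.08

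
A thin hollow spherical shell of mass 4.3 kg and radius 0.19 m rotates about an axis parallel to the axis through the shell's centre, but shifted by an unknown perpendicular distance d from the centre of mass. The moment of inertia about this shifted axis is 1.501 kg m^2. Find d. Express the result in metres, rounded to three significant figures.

About the centre-of-mass axis, I_cm = (2/3)MR² = (2/3)(4.3)(0.19)² = 0.10349 kg m^2.
Parallel axis theorem: I = I_cm + Md², so Md² = 1.501 − 0.10349 = 1.3975 kg m^2.
d = √(1.3975 / 4.3) = 0.57009 m.

0.570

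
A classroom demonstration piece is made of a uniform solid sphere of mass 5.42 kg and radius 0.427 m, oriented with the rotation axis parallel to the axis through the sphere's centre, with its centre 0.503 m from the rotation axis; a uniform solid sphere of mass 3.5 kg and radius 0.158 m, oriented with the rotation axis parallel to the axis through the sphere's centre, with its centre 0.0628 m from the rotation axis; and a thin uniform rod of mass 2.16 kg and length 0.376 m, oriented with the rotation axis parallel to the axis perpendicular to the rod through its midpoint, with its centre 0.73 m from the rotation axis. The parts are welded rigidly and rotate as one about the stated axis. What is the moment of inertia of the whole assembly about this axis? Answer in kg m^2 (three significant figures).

2.99

Solid sphere: I_cm = (2/5)MR² = (2/5)(5.42)(0.427)² = 0.39529 kg m^2; centre at d = 0.503 m, so the parallel axis theorem gives I = 0.39529 + (5.42)(0.503)² = 1.7666 kg m^2.
Solid sphere: I_cm = (2/5)MR² = (2/5)(3.5)(0.158)² = 0.03495 kg m^2; centre at d = 0.0628 m, so the parallel axis theorem gives I = 0.03495 + (3.5)(0.0628)² = 0.048753 kg m^2.
Thin rod: I_cm = (1/12)ML² = (1/12)(2.16)(0.376)² = 0.025448 kg m^2; centre at d = 0.73 m, so the parallel axis theorem gives I = 0.025448 + (2.16)(0.73)² = 1.1765 kg m^2.
Total I = 1.7666 + 0.048753 + 1.1765 = 2.9919 kg m^2.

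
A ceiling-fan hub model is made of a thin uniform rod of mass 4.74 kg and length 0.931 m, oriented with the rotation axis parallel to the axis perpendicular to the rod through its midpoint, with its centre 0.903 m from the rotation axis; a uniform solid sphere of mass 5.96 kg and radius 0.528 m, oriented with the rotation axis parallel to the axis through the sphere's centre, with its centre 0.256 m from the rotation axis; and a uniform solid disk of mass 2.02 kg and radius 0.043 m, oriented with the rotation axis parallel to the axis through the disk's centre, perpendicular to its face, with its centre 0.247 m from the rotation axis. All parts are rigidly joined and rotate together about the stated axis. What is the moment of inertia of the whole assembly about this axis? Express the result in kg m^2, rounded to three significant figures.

5.39

Thin rod: I_cm = (1/12)ML² = (1/12)(4.74)(0.931)² = 0.34237 kg m^2; centre at d = 0.903 m, so I = I_cm + Md² gives I = 0.34237 + (4.74)(0.903)² = 4.2074 kg m^2.
Solid sphere: I_cm = (2/5)MR² = (2/5)(5.96)(0.528)² = 0.66462 kg m^2; centre at d = 0.256 m, so I = I_cm + Md² gives I = 0.66462 + (5.96)(0.256)² = 1.0552 kg m^2.
Solid disk: I_cm = (1/2)MR² = (1/2)(2.02)(0.043)² = 0.0018675 kg m^2; centre at d = 0.247 m, so I = I_cm + Md² gives I = 0.0018675 + (2.02)(0.247)² = 0.12511 kg m^2.
Total I = 4.2074 + 1.0552 + 0.12511 = 5.3877 kg m^2.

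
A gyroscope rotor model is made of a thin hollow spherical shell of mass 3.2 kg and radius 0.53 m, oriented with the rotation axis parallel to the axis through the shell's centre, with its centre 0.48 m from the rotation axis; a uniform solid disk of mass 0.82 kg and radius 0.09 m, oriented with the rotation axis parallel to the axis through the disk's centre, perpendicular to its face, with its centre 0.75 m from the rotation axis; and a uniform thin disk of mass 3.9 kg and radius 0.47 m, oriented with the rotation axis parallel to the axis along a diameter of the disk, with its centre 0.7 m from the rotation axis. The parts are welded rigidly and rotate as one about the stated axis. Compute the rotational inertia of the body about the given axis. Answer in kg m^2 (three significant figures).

3.93

Spherical shell: I_cm = (2/3)MR² = (2/3)(3.2)(0.53)² = 0.59925 kg m^2; centre at d = 0.48 m, so the parallel axis theorem gives I = 0.59925 + (3.2)(0.48)² = 1.3365 kg m^2.
Solid disk: I_cm = (1/2)MR² = (1/2)(0.82)(0.09)² = 0.003321 kg m^2; centre at d = 0.75 m, so the parallel axis theorem gives I = 0.003321 + (0.82)(0.75)² = 0.46457 kg m^2.
Thin disk: I_cm = (1/4)MR² = (1/4)(3.9)(0.47)² = 0.21538 kg m^2; centre at d = 0.7 m, so the parallel axis theorem gives I = 0.21538 + (3.9)(0.7)² = 2.1264 kg m^2.
Total I = 1.3365 + 0.46457 + 2.1264 = 3.9275 kg m^2.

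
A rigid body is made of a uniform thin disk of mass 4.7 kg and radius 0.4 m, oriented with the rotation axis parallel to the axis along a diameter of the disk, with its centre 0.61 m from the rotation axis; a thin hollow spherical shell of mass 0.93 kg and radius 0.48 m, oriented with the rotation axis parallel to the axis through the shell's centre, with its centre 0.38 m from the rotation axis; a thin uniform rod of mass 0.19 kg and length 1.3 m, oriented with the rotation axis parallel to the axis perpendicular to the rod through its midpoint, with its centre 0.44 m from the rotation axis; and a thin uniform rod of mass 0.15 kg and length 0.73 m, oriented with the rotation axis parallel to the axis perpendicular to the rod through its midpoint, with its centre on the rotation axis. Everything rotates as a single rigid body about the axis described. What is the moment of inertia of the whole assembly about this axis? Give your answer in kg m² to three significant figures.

2.28

Thin disk: I_cm = (1/4)MR² = (1/4)(4.7)(0.4)² = 0.188 kg m²; centre at d = 0.61 m, so the parallel axis theorem gives I = 0.188 + (4.7)(0.61)² = 1.9369 kg m².
Spherical shell: I_cm = (2/3)MR² = (2/3)(0.93)(0.48)² = 0.14285 kg m²; centre at d = 0.38 m, so the parallel axis theorem gives I = 0.14285 + (0.93)(0.38)² = 0.27714 kg m².
Thin rod: I_cm = (1/12)ML² = (1/12)(0.19)(1.3)² = 0.026758 kg m²; centre at d = 0.44 m, so the parallel axis theorem gives I = 0.026758 + (0.19)(0.44)² = 0.063542 kg m².
Thin rod: I_cm = (1/12)ML² = (1/12)(0.15)(0.73)² = 0.0066612 kg m²; axis through the centre, so I = 0.0066612 kg m².
Total I = 1.9369 + 0.27714 + 0.063542 + 0.0066612 = 2.2842 kg m².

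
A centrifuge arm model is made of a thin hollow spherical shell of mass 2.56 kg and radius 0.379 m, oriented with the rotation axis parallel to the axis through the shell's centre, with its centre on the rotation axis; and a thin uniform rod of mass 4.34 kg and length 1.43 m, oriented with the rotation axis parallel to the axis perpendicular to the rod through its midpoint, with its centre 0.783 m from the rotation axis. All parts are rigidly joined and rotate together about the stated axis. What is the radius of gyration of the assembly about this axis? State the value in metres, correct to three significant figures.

0.727

Spherical shell: I_cm = (2/3)MR² = (2/3)(2.56)(0.379)² = 0.24515 kg m^2; axis through the centre, so I = 0.24515 kg m^2.
Thin rod: I_cm = (1/12)ML² = (1/12)(4.34)(1.43)² = 0.73957 kg m^2; centre at d = 0.783 m, so the parallel axis theorem gives I = 0.73957 + (4.34)(0.783)² = 3.4004 kg m^2.
Total I = 3.6455 kg m^2; total mass M = 6.9 kg.
k = √(I/M) = √(3.6455/6.9) = 0.72687 m.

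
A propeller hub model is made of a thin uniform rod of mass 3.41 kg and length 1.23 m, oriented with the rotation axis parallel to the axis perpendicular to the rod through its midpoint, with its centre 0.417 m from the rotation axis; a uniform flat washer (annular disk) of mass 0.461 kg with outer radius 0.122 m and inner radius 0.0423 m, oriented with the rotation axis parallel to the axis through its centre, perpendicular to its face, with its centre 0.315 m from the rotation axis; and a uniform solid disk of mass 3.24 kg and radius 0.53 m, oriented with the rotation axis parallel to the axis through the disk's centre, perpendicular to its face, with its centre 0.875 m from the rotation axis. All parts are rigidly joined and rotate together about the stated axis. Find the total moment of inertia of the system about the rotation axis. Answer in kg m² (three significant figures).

4.01

Thin rod: I_cm = (1/12)ML² = (1/12)(3.41)(1.23)² = 0.42992 kg m²; centre at d = 0.417 m, so I = I_cm + Md² gives I = 0.42992 + (3.41)(0.417)² = 1.0229 kg m².
Annular disk: I_cm = (1/2)M(R²+r²) = (1/2)(0.461)[(0.122)² + (0.0423)²] = 0.0038432 kg m²; centre at d = 0.315 m, so I = I_cm + Md² gives I = 0.0038432 + (0.461)(0.315)² = 0.049586 kg m².
Solid disk: I_cm = (1/2)MR² = (1/2)(3.24)(0.53)² = 0.45506 kg m²; centre at d = 0.875 m, so I = I_cm + Md² gives I = 0.45506 + (3.24)(0.875)² = 2.9357 kg m².
Total I = 1.0229 + 0.049586 + 2.9357 = 4.0081 kg m².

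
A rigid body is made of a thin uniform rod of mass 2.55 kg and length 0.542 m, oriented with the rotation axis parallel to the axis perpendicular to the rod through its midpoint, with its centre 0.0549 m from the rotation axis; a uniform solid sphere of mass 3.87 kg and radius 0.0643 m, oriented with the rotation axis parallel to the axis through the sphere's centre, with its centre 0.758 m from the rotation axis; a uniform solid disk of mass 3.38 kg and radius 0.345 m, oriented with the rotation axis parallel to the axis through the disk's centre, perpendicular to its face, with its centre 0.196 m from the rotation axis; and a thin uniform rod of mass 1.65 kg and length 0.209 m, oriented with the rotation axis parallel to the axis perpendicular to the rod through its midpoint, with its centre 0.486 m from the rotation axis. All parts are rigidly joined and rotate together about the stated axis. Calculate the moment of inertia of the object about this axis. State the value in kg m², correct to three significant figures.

3.03

Thin rod: I_cm = (1/12)ML² = (1/12)(2.55)(0.542)² = 0.062425 kg m²; centre at d = 0.0549 m, so the parallel axis theorem gives I = 0.062425 + (2.55)(0.0549)² = 0.070111 kg m².
Solid sphere: I_cm = (2/5)MR² = (2/5)(3.87)(0.0643)² = 0.0064002 kg m²; centre at d = 0.758 m, so the parallel axis theorem gives I = 0.0064002 + (3.87)(0.758)² = 2.23 kg m².
Solid disk: I_cm = (1/2)MR² = (1/2)(3.38)(0.345)² = 0.20115 kg m²; centre at d = 0.196 m, so the parallel axis theorem gives I = 0.20115 + (3.38)(0.196)² = 0.331 kg m².
Thin rod: I_cm = (1/12)ML² = (1/12)(1.65)(0.209)² = 0.0060061 kg m²; centre at d = 0.486 m, so the parallel axis theorem gives I = 0.0060061 + (1.65)(0.486)² = 0.39573 kg m².
Total I = 0.070111 + 2.23 + 0.331 + 0.39573 = 3.0268 kg m².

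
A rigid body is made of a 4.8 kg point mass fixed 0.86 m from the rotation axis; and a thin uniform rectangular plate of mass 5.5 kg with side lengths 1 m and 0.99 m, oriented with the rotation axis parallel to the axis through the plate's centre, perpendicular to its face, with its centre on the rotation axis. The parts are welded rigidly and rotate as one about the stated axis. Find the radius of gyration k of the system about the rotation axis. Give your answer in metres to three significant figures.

Point mass: I_cm = 0; centre at d = 0.86 m, so I = I_cm + Md² gives I = 0 + (4.8)(0.86)² = 3.5501 kg m^2.
Rectangular plate: I_cm = (1/12)M(a²+b²) = (1/12)(5.5)[(1)² + (0.99)²] = 0.90755 kg m^2; axis through the centre, so I = 0.90755 kg m^2.
Total I = 4.4576 kg m^2; total mass M = 10.3 kg.
k = √(I/M) = √(4.4576/10.3) = 0.65786 m.

0.658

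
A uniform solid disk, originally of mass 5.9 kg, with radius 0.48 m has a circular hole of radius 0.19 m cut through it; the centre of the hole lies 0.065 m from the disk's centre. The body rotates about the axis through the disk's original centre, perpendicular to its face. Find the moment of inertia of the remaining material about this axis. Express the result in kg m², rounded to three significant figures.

0.659

Unpierced body about its centre: I₀ = (1/2)MR² = (1/2)(5.9)(0.48)² = 0.67968 kg m².
The removed disk has mass m = M·(r/R)² = (5.9)(0.19/0.48)² = 0.92444 kg (same uniform areal density).
Its moment of inertia about the rotation axis (parallel-axis theorem): I_hole = (1/2)mr² + md² = (1/2)(0.92444)(0.19)² + (0.92444)(0.065)² = 0.020592 kg m².
Treating the hole as negative mass, I = I₀ − I_hole = 0.67968 − 0.020592 = 0.65909 kg m².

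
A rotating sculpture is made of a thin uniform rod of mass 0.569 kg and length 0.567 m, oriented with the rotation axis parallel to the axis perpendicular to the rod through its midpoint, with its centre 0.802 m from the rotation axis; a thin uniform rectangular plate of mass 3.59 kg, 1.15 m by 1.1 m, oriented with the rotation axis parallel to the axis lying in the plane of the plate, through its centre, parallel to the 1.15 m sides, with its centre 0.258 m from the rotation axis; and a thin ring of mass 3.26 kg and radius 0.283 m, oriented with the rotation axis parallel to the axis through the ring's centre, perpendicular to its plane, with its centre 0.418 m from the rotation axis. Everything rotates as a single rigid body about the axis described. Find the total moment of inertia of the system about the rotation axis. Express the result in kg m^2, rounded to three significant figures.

Thin rod: I_cm = (1/12)ML² = (1/12)(0.569)(0.567)² = 0.015244 kg m^2; centre at d = 0.802 m, so I = I_cm + Md² gives I = 0.015244 + (0.569)(0.802)² = 0.38123 kg m^2.
Rectangular plate: I_cm = (1/12)Mb² = (1/12)(3.59)(1.1)² = 0.36199 kg m^2; centre at d = 0.258 m, so I = I_cm + Md² gives I = 0.36199 + (3.59)(0.258)² = 0.60096 kg m^2.
Thin ring: I_cm = MR² = (3.26)(0.283)² = 0.26109 kg m^2; centre at d = 0.418 m, so I = I_cm + Md² gives I = 0.26109 + (3.26)(0.418)² = 0.83069 kg m^2.
Total I = 0.38123 + 0.60096 + 0.83069 = 1.8129 kg m^2.

1.81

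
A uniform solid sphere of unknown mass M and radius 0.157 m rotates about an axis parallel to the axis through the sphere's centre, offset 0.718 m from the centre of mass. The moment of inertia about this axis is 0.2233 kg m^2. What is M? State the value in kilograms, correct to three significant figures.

I = I_cm + Md² = (2/5)MR² + Md² = M·[0.4·(0.157)² + (0.718)²] = M·0.52538.
So M = 0.2233 / 0.52538 = 0.42502 kg.

0.425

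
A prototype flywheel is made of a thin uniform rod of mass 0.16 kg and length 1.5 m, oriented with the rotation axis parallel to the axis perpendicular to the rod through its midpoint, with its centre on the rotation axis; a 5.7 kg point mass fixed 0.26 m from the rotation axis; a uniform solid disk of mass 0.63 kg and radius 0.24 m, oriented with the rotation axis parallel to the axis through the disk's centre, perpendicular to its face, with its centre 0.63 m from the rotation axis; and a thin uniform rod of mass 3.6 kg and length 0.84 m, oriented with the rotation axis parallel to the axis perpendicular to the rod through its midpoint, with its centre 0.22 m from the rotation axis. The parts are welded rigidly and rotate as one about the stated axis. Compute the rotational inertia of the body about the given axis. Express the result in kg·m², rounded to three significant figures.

Thin rod: I_cm = (1/12)ML² = (1/12)(0.16)(1.5)² = 0.03 kg·m²; axis through the centre, so I = 0.03 kg·m².
Point mass: I_cm = 0; centre at d = 0.26 m, so the parallel axis theorem gives I = 0 + (5.7)(0.26)² = 0.38532 kg·m².
Solid disk: I_cm = (1/2)MR² = (1/2)(0.63)(0.24)² = 0.018144 kg·m²; centre at d = 0.63 m, so the parallel axis theorem gives I = 0.018144 + (0.63)(0.63)² = 0.26819 kg·m².
Thin rod: I_cm = (1/12)ML² = (1/12)(3.6)(0.84)² = 0.21168 kg·m²; centre at d = 0.22 m, so the parallel axis theorem gives I = 0.21168 + (3.6)(0.22)² = 0.38592 kg·m².
Total I = 0.03 + 0.38532 + 0.26819 + 0.38592 = 1.0694 kg·m².

1.07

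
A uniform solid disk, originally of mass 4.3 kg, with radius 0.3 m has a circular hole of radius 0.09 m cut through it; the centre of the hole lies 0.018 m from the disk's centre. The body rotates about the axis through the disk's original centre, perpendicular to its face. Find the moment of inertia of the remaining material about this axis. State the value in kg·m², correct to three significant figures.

0.192

Unpierced body about its centre: I₀ = (1/2)MR² = (1/2)(4.3)(0.3)² = 0.1935 kg·m².
The removed disk has mass m = M·(r/R)² = (4.3)(0.09/0.3)² = 0.387 kg (same uniform areal density).
Its moment of inertia about the rotation axis (parallel-axis theorem): I_hole = (1/2)mr² + md² = (1/2)(0.387)(0.09)² + (0.387)(0.018)² = 0.0016927 kg·m².
Treating the hole as negative mass, I = I₀ − I_hole = 0.1935 − 0.0016927 = 0.19181 kg·m².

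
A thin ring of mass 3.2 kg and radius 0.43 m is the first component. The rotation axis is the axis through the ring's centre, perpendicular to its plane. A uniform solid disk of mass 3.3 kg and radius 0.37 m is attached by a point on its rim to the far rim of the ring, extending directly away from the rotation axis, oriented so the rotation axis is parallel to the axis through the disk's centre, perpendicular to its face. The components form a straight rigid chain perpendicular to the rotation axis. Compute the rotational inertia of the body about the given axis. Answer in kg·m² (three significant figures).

Thin ring: I_cm = MR² = (3.2)(0.43)² = 0.59168 kg·m²; axis through the centre, so I = 0.59168 kg·m².
Solid disk: I_cm = (1/2)MR² = (1/2)(3.3)(0.37)² = 0.22588 kg·m²; centre at d = 0.43 + 0.37 = 0.8 m, so I = I_cm + Md² gives I = 0.22588 + (3.3)(0.8)² = 2.3379 kg·m².
Total I = 0.59168 + 2.3379 = 2.9296 kg·m².

2.93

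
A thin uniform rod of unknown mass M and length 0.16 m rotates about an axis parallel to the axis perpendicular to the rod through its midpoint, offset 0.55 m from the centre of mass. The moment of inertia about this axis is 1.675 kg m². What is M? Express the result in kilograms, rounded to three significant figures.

I = I_cm + Md² = (1/12)ML² + Md² = M·[0.0833333·(0.16)² + (0.55)²] = M·0.30463.
So M = 1.675 / 0.30463 = 5.4984 kg.

5.50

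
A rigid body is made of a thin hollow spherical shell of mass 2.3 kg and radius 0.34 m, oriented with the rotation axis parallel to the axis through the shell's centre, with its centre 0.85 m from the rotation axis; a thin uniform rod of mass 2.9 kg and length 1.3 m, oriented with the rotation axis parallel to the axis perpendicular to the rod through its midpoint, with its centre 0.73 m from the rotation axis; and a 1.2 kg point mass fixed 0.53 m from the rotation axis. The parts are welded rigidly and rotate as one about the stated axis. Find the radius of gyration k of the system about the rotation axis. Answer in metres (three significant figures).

Spherical shell: I_cm = (2/3)MR² = (2/3)(2.3)(0.34)² = 0.17725 kg m^2; centre at d = 0.85 m, so the parallel axis theorem gives I = 0.17725 + (2.3)(0.85)² = 1.839 kg m^2.
Thin rod: I_cm = (1/12)ML² = (1/12)(2.9)(1.3)² = 0.40842 kg m^2; centre at d = 0.73 m, so the parallel axis theorem gives I = 0.40842 + (2.9)(0.73)² = 1.9538 kg m^2.
Point mass: I_cm = 0; centre at d = 0.53 m, so the parallel axis theorem gives I = 0 + (1.2)(0.53)² = 0.33708 kg m^2.
Total I = 4.1299 kg m^2; total mass M = 6.4 kg.
k = √(I/M) = √(4.1299/6.4) = 0.8033 m.

0.803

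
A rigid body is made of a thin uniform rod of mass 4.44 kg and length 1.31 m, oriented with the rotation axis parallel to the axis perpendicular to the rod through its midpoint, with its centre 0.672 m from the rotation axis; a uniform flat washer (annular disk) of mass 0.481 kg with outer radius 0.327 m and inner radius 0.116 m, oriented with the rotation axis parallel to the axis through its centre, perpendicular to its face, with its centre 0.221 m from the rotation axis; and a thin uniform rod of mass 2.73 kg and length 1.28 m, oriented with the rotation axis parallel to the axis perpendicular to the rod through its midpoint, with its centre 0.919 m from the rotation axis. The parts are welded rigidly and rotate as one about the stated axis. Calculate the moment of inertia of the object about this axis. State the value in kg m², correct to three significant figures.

5.37

Thin rod: I_cm = (1/12)ML² = (1/12)(4.44)(1.31)² = 0.63496 kg m²; centre at d = 0.672 m, so I = I_cm + Md² gives I = 0.63496 + (4.44)(0.672)² = 2.64 kg m².
Annular disk: I_cm = (1/2)M(R²+r²) = (1/2)(0.481)[(0.327)² + (0.116)²] = 0.028953 kg m²; centre at d = 0.221 m, so I = I_cm + Md² gives I = 0.028953 + (0.481)(0.221)² = 0.052445 kg m².
Thin rod: I_cm = (1/12)ML² = (1/12)(2.73)(1.28)² = 0.37274 kg m²; centre at d = 0.919 m, so I = I_cm + Md² gives I = 0.37274 + (2.73)(0.919)² = 2.6784 kg m².
Total I = 2.64 + 0.052445 + 2.6784 = 5.3708 kg m².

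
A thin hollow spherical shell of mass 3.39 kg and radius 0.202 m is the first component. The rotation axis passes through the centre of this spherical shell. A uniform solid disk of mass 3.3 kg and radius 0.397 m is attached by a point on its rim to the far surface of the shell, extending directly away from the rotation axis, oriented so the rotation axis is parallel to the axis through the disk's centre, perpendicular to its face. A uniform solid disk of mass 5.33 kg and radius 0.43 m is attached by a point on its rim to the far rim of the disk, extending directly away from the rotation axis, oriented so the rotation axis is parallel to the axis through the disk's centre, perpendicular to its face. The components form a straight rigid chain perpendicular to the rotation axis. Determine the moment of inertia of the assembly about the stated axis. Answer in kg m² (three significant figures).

12.9

Spherical shell: I_cm = (2/3)MR² = (2/3)(3.39)(0.202)² = 0.092217 kg m²; axis through the centre, so I = 0.092217 kg m².
Solid disk: I_cm = (1/2)MR² = (1/2)(3.3)(0.397)² = 0.26005 kg m²; centre at d = 0.202 + 0.397 = 0.599 m, so the parallel axis theorem gives I = 0.26005 + (3.3)(0.599)² = 1.4441 kg m².
Solid disk: I_cm = (1/2)MR² = (1/2)(5.33)(0.43)² = 0.49276 kg m²; centre at d = 0.202 + 0.397 + 0.397 + 0.43 = 1.426 m, so the parallel axis theorem gives I = 0.49276 + (5.33)(1.426)² = 11.331 kg m².
Total I = 0.092217 + 1.4441 + 11.331 = 12.868 kg m².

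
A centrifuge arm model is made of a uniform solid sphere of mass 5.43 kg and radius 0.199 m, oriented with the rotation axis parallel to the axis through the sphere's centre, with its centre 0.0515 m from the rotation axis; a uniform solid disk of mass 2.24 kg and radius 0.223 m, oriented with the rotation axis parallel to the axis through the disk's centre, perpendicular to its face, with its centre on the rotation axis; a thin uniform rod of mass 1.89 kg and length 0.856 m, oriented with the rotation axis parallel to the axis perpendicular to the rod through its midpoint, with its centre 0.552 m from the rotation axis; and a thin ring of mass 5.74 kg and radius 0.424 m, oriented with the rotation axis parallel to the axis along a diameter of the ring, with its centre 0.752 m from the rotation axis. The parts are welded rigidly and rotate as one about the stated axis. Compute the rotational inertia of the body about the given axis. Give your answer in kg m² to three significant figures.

4.61

Solid sphere: I_cm = (2/5)MR² = (2/5)(5.43)(0.199)² = 0.086013 kg m²; centre at d = 0.0515 m, so the parallel axis theorem gives I = 0.086013 + (5.43)(0.0515)² = 0.10042 kg m².
Solid disk: I_cm = (1/2)MR² = (1/2)(2.24)(0.223)² = 0.055696 kg m²; axis through the centre, so I = 0.055696 kg m².
Thin rod: I_cm = (1/12)ML² = (1/12)(1.89)(0.856)² = 0.11541 kg m²; centre at d = 0.552 m, so the parallel axis theorem gives I = 0.11541 + (1.89)(0.552)² = 0.6913 kg m².
Thin ring: I_cm = (1/2)MR² = (1/2)(5.74)(0.424)² = 0.51596 kg m²; centre at d = 0.752 m, so the parallel axis theorem gives I = 0.51596 + (5.74)(0.752)² = 3.762 kg m².
Total I = 0.10042 + 0.055696 + 0.6913 + 3.762 = 4.6094 kg m².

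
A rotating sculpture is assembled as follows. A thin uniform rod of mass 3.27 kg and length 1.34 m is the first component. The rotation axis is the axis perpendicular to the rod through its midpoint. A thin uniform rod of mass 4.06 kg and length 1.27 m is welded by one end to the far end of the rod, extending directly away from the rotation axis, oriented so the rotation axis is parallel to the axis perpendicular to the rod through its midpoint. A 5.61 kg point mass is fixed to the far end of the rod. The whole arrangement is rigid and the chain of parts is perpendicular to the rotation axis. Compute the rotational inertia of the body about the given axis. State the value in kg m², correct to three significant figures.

Thin rod: I_cm = (1/12)ML² = (1/12)(3.27)(1.34)² = 0.4893 kg m²; axis through the centre, so I = 0.4893 kg m².
Thin rod: I_cm = (1/12)ML² = (1/12)(4.06)(1.27)² = 0.5457 kg m²; centre at d = 0.67 + 0.635 = 1.305 m, so I = I_cm + Md² gives I = 0.5457 + (4.06)(1.305)² = 7.46 kg m².
Point mass: I_cm = 0; centre at d = 0.67 + 0.635 + 0.635 = 1.94 m, so I = I_cm + Md² gives I = 0 + (5.61)(1.94)² = 21.114 kg m².
Total I = 0.4893 + 7.46 + 21.114 = 29.063 kg m².

29.1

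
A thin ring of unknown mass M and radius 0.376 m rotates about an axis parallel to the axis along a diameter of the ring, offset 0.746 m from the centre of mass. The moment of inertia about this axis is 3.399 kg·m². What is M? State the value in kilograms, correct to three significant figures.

5.42

I = I_cm + Md² = (1/2)MR² + Md² = M·[0.5·(0.376)² + (0.746)²] = M·0.6272.
So M = 3.399 / 0.6272 = 5.4193 kg.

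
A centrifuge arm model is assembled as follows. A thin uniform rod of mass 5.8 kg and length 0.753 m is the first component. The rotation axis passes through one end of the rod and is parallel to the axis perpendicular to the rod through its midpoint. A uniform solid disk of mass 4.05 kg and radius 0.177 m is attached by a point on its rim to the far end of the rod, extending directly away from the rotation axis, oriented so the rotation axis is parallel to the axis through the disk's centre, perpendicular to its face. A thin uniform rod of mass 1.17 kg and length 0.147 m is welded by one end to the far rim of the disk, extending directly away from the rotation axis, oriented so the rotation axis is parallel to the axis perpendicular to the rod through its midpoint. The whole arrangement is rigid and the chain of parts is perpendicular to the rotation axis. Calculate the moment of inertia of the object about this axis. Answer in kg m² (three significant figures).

Thin rod: I_cm = (1/12)ML² = (1/12)(5.8)(0.753)² = 0.27405 kg m²; centre at d = 0.3765 m, so I = I_cm + Md² gives I = 0.27405 + (5.8)(0.3765)² = 1.0962 kg m².
Solid disk: I_cm = (1/2)MR² = (1/2)(4.05)(0.177)² = 0.063441 kg m²; centre at d = 0.3765 + 0.3765 + 0.177 = 0.93 m, so I = I_cm + Md² gives I = 0.063441 + (4.05)(0.93)² = 3.5663 kg m².
Thin rod: I_cm = (1/12)ML² = (1/12)(1.17)(0.147)² = 0.0021069 kg m²; centre at d = 0.3765 + 0.3765 + 0.177 + 0.177 + 0.0735 = 1.1805 m, so I = I_cm + Md² gives I = 0.0021069 + (1.17)(1.1805)² = 1.6326 kg m².
Total I = 1.0962 + 3.5663 + 1.6326 = 6.2951 kg m².

6.30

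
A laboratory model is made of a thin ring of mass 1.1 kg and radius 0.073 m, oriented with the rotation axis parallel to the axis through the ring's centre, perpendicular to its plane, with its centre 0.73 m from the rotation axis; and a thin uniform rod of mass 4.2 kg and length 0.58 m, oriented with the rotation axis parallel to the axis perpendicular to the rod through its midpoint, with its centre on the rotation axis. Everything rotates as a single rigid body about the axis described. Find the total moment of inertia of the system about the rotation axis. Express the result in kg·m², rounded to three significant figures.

0.710

Thin ring: I_cm = MR² = (1.1)(0.073)² = 0.0058619 kg·m²; centre at d = 0.73 m, so the parallel axis theorem gives I = 0.0058619 + (1.1)(0.73)² = 0.59205 kg·m².
Thin rod: I_cm = (1/12)ML² = (1/12)(4.2)(0.58)² = 0.11774 kg·m²; axis through the centre, so I = 0.11774 kg·m².
Total I = 0.59205 + 0.11774 = 0.70979 kg·m².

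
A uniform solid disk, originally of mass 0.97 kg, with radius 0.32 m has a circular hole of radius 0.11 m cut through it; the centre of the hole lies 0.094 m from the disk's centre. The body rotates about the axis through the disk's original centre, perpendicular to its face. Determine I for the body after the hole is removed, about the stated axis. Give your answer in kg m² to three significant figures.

0.0480

Unpierced body about its centre: I₀ = (1/2)MR² = (1/2)(0.97)(0.32)² = 0.049664 kg m².
The removed disk has mass m = M·(r/R)² = (0.97)(0.11/0.32)² = 0.11462 kg (same uniform areal density).
Its moment of inertia about the rotation axis (parallel-axis theorem): I_hole = (1/2)mr² + md² = (1/2)(0.11462)(0.11)² + (0.11462)(0.094)² = 0.0017062 kg m².
Treating the hole as negative mass, I = I₀ − I_hole = 0.049664 − 0.0017062 = 0.047958 kg m².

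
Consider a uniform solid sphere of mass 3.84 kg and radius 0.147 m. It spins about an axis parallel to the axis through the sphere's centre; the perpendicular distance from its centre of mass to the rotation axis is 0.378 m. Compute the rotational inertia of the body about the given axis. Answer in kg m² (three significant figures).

0.582

I_cm = (2/5)MR² = (2/5)(3.84)(0.147)² = 0.033191 kg m²; centre at d = 0.378 m, so I = I_cm + Md² gives I = 0.033191 + (3.84)(0.378)² = 0.58187 kg m².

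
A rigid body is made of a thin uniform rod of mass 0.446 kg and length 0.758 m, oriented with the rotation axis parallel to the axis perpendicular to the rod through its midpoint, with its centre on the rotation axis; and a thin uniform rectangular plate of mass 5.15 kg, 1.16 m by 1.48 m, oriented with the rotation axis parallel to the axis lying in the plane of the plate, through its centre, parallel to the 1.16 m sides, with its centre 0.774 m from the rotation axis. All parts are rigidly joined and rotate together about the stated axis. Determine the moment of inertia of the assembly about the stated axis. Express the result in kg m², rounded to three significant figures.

Thin rod: I_cm = (1/12)ML² = (1/12)(0.446)(0.758)² = 0.021355 kg m²; axis through the centre, so I = 0.021355 kg m².
Rectangular plate: I_cm = (1/12)Mb² = (1/12)(5.15)(1.48)² = 0.94005 kg m²; centre at d = 0.774 m, so the parallel axis theorem gives I = 0.94005 + (5.15)(0.774)² = 4.0253 kg m².
Total I = 0.021355 + 4.0253 = 4.0466 kg m².

4.05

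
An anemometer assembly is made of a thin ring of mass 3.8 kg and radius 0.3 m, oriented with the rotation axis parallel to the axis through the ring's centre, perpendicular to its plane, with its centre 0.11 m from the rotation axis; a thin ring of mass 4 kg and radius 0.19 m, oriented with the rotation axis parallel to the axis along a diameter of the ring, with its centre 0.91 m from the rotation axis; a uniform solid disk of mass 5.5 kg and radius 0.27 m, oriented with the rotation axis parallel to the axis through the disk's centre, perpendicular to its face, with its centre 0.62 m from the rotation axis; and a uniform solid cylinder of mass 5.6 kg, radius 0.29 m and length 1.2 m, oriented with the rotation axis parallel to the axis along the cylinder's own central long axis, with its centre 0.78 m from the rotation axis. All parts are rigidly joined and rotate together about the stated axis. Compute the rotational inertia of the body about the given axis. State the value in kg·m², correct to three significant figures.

9.73

Thin ring: I_cm = MR² = (3.8)(0.3)² = 0.342 kg·m²; centre at d = 0.11 m, so the parallel axis theorem gives I = 0.342 + (3.8)(0.11)² = 0.38798 kg·m².
Thin ring: I_cm = (1/2)MR² = (1/2)(4)(0.19)² = 0.0722 kg·m²; centre at d = 0.91 m, so the parallel axis theorem gives I = 0.0722 + (4)(0.91)² = 3.3846 kg·m².
Solid disk: I_cm = (1/2)MR² = (1/2)(5.5)(0.27)² = 0.20048 kg·m²; centre at d = 0.62 m, so the parallel axis theorem gives I = 0.20048 + (5.5)(0.62)² = 2.3147 kg·m².
Solid cylinder: I_cm = (1/2)MR² = (1/2)(5.6)(0.29)² = 0.23548 kg·m²; centre at d = 0.78 m, so the parallel axis theorem gives I = 0.23548 + (5.6)(0.78)² = 3.6425 kg·m².
Total I = 0.38798 + 3.3846 + 2.3147 + 3.6425 = 9.7298 kg·m².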